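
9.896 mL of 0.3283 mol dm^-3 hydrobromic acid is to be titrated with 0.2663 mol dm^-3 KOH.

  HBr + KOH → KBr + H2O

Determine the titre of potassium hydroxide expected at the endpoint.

12.20 mL

n(HBr) = 0.009896 L × 0.3283 mol/L = 3.249 × 10^-3 mol
n(KOH) = 3.249 × 10^-3 mol (1:1 stoichiometry)
V(KOH) = 3.249 × 10^-3 mol / 0.2663 mol/L = 0.01220 L = 12.20 mL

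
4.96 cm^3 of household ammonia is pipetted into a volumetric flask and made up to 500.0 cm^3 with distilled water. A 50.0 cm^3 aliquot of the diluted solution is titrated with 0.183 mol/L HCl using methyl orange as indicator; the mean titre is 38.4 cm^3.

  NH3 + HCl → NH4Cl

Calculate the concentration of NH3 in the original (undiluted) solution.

n(HCl) = 0.0384 × 0.183 = 7.03 × 10^-3 mol
n(NH3) in the aliquot = 7.03 × 10^-3 mol (1:1 ratio)
[NH3]_dilute = 7.03 × 10^-3 / 0.0500 = 0.141 mol/L
Dilution factor = 500.0 / 4.96 = 100.8
[NH3]_stock = 0.141 × 100.8 = 14.2 mol/L

14.2 mol/L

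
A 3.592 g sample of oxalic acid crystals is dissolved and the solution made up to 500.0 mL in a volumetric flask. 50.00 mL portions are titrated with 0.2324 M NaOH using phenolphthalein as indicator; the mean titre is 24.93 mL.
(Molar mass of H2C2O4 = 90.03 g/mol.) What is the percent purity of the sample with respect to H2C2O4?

H2C2O4 + 2 NaOH → Na2C2O4 + 2 H2O
n(NaOH) per titration = 0.02493 × 0.2324 = 5.794 × 10^-3 mol
From the 1:2 ratio, n(H2C2O4) in each aliquot = 1/2 × 5.794 × 10^-3 = 2.897 × 10^-3 mol
n(H2C2O4) in the whole flask = 2.897 × 10^-3 × 500.0/50.00 = 0.02897 mol
mass of H2C2O4 = 0.02897 × 90.03 = 2.608 g
% H2C2O4 = 2.608 / 3.592 × 100 = 72.61 %

72.61 %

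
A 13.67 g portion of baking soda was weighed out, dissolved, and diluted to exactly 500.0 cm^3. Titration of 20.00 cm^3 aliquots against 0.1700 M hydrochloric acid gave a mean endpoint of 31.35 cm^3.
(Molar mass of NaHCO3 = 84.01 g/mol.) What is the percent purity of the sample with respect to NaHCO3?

81.88 %

NaHCO3 + HCl → NaCl + H2O + CO2
n(HCl) per titration = 0.03135 × 0.1700 = 5.330 × 10^-3 mol
n(NaHCO3) in each aliquot = 5.330 × 10^-3 mol (1:1 ratio)
n(NaHCO3) in the whole flask = 5.330 × 10^-3 × 500.0/20.00 = 0.1332 mol
mass of NaHCO3 = 0.1332 × 84.01 = 11.19 g
% NaHCO3 = 11.19 / 13.67 × 100 = 81.88 %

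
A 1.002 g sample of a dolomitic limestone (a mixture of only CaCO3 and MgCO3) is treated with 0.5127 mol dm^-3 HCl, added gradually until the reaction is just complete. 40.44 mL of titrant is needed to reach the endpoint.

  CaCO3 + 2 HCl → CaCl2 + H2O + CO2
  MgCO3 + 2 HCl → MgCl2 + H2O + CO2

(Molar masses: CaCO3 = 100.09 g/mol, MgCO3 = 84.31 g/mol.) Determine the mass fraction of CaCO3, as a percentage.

n(HCl) = 0.04044 × 0.5127 = 0.02073 mol
Let x = n(CaCO3), y = n(MgCO3).
Titrant: 2x + 2y = 0.02073;  mass: 100.09x + 84.31y = 1.002
Solving, x = 8.110 × 10^-3 mol, y = 2.257 × 10^-3 mol
mass of CaCO3 = 8.110 × 10^-3 × 100.09 = 0.8117 g
% CaCO3 = 0.8117 / 1.002 × 100 = 81.01 %

81.01 %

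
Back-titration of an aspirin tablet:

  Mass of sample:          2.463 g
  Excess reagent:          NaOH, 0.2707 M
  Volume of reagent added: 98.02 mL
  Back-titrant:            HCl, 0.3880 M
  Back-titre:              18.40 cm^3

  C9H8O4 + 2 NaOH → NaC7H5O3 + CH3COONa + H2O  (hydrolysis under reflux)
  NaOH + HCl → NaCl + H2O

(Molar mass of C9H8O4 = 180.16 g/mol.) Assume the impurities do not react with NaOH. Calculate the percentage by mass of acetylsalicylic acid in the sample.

70.93 %

n(NaOH) added = 0.09802 × 0.2707 = 0.02653 mol
n(HCl) used in back-titration = 0.01840 × 0.3880 = 7.139 × 10^-3 mol
n(NaOH) left over = 7.139 × 10^-3 mol (1:1 ratio)
n(NaOH) consumed by analyte = 0.02653 − 7.139 × 10^-3 = 0.01939 mol
From the 1:2 ratio, n(C9H8O4) = 1/2 × 0.01939 = 9.697 × 10^-3 mol
mass of C9H8O4 = 9.697 × 10^-3 × 180.16 = 1.747 g
% C9H8O4 = 1.747 / 2.463 × 100 = 70.93 %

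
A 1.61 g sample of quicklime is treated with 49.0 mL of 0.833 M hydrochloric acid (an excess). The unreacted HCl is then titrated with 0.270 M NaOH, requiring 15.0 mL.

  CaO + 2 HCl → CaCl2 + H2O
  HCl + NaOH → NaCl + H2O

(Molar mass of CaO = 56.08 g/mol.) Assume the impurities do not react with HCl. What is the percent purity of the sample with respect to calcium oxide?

n(HCl) added = 0.0490 × 0.833 = 0.0408 mol
n(NaOH) used in back-titration = 0.0150 × 0.270 = 4.05 × 10^-3 mol
n(HCl) left over = 4.05 × 10^-3 mol (1:1 ratio)
n(HCl) consumed by analyte = 0.0408 − 4.05 × 10^-3 = 0.0368 mol
From the 1:2 ratio, n(CaO) = 1/2 × 0.0368 = 0.0184 mol
mass of CaO = 0.0184 × 56.08 = 1.03 g
% CaO = 1.03 / 1.61 × 100 = 64.0 %

64.0 %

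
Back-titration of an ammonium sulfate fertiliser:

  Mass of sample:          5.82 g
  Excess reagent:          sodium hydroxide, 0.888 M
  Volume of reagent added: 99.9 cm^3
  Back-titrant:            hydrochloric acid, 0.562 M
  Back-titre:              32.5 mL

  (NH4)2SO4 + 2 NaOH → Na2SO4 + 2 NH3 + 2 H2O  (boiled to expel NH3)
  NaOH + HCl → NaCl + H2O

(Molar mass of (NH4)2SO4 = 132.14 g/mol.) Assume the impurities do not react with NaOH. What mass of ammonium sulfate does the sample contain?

n(NaOH) added = 0.0999 × 0.888 = 0.0887 mol
n(HCl) used in back-titration = 0.0325 × 0.562 = 0.0183 mol
n(NaOH) left over = 0.0183 mol (1:1 ratio)
n(NaOH) consumed by analyte = 0.0887 − 0.0183 = 0.0704 mol
From the 1:2 ratio, n((NH4)2SO4) = 1/2 × 0.0704 = 0.0352 mol
mass of (NH4)2SO4 = 0.0352 × 132.14 = 4.65 g

4.65 g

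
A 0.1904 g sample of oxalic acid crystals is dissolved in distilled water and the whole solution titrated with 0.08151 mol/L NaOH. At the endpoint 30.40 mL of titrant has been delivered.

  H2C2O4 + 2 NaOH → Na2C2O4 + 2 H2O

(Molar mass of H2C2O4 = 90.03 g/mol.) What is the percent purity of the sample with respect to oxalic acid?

n(NaOH) = 0.03040 L × 0.08151 mol/L = 2.478 × 10^-3 mol
From the 1:2 ratio, n(H2C2O4) = 1/2 × 2.478 × 10^-3 = 1.239 × 10^-3 mol
mass of H2C2O4 = 1.239 × 10^-3 × 90.03 g/mol = 0.1115 g
% H2C2O4 = 0.1115 / 0.1904 × 100 = 58.58 %

58.58 %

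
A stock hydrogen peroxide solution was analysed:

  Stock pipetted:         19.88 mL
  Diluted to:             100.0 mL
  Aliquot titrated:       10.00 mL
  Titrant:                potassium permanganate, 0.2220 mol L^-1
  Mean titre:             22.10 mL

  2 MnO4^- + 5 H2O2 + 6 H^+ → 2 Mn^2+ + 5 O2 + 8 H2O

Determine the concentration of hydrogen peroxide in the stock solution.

n(KMnO4) = 0.02210 × 0.2220 = 4.906 × 10^-3 mol
From the 5:2 ratio, n(H2O2) in the aliquot = 5/2 × 4.906 × 10^-3 = 0.01227 mol
[H2O2]_dilute = 0.01227 / 0.01000 = 1.227 mol/L
Dilution factor = 100.0 / 19.88 = 5.030
[H2O2]_stock = 1.227 × 5.030 = 6.170 mol/L

6.170 mol/L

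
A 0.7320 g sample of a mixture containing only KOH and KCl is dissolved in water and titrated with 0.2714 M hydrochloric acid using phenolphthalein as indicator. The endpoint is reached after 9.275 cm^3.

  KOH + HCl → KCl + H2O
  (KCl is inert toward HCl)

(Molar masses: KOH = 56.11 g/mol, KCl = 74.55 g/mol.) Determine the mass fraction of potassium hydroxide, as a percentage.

19.30 %

n(HCl) = 0.009275 × 0.2714 = 2.517 × 10^-3 mol
Let x = n(KOH), y = n(KCl).
Titrant: 1x = 2.517 × 10^-3;  mass: 56.11x + 74.55y = 0.7320
Solving, x = 2.517 × 10^-3 mol, y = 7.924 × 10^-3 mol
mass of KOH = 2.517 × 10^-3 × 56.11 = 0.1412 g
% KOH = 0.1412 / 0.7320 × 100 = 19.30 %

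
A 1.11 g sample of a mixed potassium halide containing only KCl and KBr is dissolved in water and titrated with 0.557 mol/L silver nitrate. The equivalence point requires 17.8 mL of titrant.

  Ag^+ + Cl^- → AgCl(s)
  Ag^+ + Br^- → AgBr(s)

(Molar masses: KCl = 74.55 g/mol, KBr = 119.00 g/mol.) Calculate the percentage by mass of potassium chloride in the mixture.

n(AgNO3) = 0.0178 × 0.557 = 9.91 × 10^-3 mol
Let x = n(KCl), y = n(KBr).
Titrant: 1x + 1y = 9.91 × 10^-3;  mass: 74.55x + 119.00y = 1.11
Solving, x = 1.57 × 10^-3 mol, y = 8.34 × 10^-3 mol
mass of KCl = 1.57 × 10^-3 × 74.55 = 0.117 g
% KCl = 0.117 / 1.11 × 100 = 10.6 %

10.6 %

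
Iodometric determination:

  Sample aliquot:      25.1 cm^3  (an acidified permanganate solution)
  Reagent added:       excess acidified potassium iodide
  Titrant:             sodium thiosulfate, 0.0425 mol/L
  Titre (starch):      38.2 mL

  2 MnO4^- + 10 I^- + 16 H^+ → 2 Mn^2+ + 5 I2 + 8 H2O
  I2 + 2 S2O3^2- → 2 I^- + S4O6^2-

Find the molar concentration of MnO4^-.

n(S2O3^2-) = 0.0382 × 0.0425 = 1.62 × 10^-3 mol
n(I2) = n(S2O3^2-)/2 = 8.12 × 10^-4 mol
From the 2:5 ratio, n(MnO4^-) in the aliquot = 2/5 × 8.12 × 10^-4 = 3.25 × 10^-4 mol
[MnO4^-] = 3.25 × 10^-4 / 0.0251 = 0.0129 mol/L

0.0129 mol/L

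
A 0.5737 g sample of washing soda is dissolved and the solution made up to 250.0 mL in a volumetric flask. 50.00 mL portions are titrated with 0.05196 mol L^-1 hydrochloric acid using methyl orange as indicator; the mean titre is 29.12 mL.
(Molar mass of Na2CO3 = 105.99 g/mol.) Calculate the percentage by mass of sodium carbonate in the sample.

69.88 %

Na2CO3 + 2 HCl → 2 NaCl + H2O + CO2
n(HCl) per titration = 0.02912 × 0.05196 = 1.513 × 10^-3 mol
From the 1:2 ratio, n(Na2CO3) in each aliquot = 1/2 × 1.513 × 10^-3 = 7.565 × 10^-4 mol
n(Na2CO3) in the whole flask = 7.565 × 10^-4 × 250.0/50.00 = 3.783 × 10^-3 mol
mass of Na2CO3 = 3.783 × 10^-3 × 105.99 = 0.4009 g
% Na2CO3 = 0.4009 / 0.5737 × 100 = 69.88 %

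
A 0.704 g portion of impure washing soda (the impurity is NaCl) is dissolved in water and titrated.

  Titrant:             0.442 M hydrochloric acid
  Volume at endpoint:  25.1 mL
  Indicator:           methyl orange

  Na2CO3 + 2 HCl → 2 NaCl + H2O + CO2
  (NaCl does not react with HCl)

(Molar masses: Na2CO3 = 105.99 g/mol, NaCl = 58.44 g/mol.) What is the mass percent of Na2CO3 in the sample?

n(HCl) = 0.0251 × 0.442 = 0.0111 mol
Let x = n(Na2CO3), y = n(NaCl).
Titrant: 2x = 0.0111;  mass: 105.99x + 58.44y = 0.704
Solving, x = 5.55 × 10^-3 mol, y = 1.99 × 10^-3 mol
mass of Na2CO3 = 5.55 × 10^-3 × 105.99 = 0.588 g
% Na2CO3 = 0.588 / 0.704 × 100 = 83.5 %

83.5 %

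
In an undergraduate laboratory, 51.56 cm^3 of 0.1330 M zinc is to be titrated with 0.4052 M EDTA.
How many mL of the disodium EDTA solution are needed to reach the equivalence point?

16.92 mL

Zn^2+ + EDTA^4- → [Zn(EDTA)]^2-
n(Zn2+) = 0.05156 L × 0.1330 mol/L = 6.857 × 10^-3 mol
n(EDTA) = 6.857 × 10^-3 mol (1:1 stoichiometry)
V(EDTA) = 6.857 × 10^-3 mol / 0.4052 mol/L = 0.01692 L = 16.92 mL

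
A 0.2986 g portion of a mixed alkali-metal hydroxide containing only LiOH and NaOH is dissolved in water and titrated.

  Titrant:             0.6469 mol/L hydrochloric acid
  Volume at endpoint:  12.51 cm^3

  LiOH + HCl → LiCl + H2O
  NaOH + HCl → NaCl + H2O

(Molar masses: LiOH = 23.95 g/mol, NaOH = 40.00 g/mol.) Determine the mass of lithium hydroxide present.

0.03747 g

n(HCl) = 0.01251 × 0.6469 = 8.093 × 10^-3 mol
Let x = n(LiOH), y = n(NaOH).
Titrant: 1x + 1y = 8.093 × 10^-3;  mass: 23.95x + 40.00y = 0.2986
Solving, x = 1.564 × 10^-3 mol, y = 6.528 × 10^-3 mol
mass of LiOH = 1.564 × 10^-3 × 23.95 = 0.03747 g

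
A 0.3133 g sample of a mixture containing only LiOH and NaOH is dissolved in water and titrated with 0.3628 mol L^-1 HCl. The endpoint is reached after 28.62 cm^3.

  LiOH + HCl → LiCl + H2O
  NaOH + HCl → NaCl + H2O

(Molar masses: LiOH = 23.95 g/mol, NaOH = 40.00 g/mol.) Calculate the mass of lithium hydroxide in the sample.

n(HCl) = 0.02862 × 0.3628 = 0.01038 mol
Let x = n(LiOH), y = n(NaOH).
Titrant: 1x + 1y = 0.01038;  mass: 23.95x + 40.00y = 0.3133
Solving, x = 6.357 × 10^-3 mol, y = 4.026 × 10^-3 mol
mass of LiOH = 6.357 × 10^-3 × 23.95 = 0.1523 g

0.1523 g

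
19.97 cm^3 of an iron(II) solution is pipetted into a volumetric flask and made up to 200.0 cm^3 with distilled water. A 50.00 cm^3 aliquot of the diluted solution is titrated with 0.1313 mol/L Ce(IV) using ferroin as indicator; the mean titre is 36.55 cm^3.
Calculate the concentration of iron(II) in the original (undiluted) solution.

0.9612 mol/L

Ce^4+ + Fe^2+ → Ce^3+ + Fe^3+
n(Ce4+) = 0.03655 × 0.1313 = 4.799 × 10^-3 mol
n(Fe2+) in the aliquot = 4.799 × 10^-3 mol (1:1 ratio)
[Fe2+]_dilute = 4.799 × 10^-3 / 0.05000 = 0.09598 mol/L
Dilution factor = 200.0 / 19.97 = 10.02
[Fe2+]_stock = 0.09598 × 10.02 = 0.9612 mol/L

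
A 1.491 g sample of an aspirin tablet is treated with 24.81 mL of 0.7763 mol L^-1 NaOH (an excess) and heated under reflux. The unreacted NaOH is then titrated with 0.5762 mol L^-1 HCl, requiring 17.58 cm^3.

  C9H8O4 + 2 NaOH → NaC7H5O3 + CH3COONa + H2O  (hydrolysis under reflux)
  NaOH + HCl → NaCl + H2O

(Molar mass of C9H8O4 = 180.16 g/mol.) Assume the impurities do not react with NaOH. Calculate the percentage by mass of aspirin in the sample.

n(NaOH) added = 0.02481 × 0.7763 = 0.01926 mol
n(HCl) used in back-titration = 0.01758 × 0.5762 = 0.01013 mol
n(NaOH) left over = 0.01013 mol (1:1 ratio)
n(NaOH) consumed by analyte = 0.01926 − 0.01013 = 9.130 × 10^-3 mol
From the 1:2 ratio, n(C9H8O4) = 1/2 × 9.130 × 10^-3 = 4.565 × 10^-3 mol
mass of C9H8O4 = 4.565 × 10^-3 × 180.16 = 0.8225 g
% C9H8O4 = 0.8225 / 1.491 × 100 = 55.16 %

55.16 %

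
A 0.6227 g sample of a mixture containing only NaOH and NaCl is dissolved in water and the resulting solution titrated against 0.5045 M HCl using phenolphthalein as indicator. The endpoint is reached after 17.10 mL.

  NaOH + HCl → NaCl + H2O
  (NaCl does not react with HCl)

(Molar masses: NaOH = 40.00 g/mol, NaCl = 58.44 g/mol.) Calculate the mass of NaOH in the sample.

0.3451 g

n(HCl) = 0.01710 × 0.5045 = 8.627 × 10^-3 mol
Let x = n(NaOH), y = n(NaCl).
Titrant: 1x = 8.627 × 10^-3;  mass: 40.00x + 58.44y = 0.6227
Solving, x = 8.627 × 10^-3 mol, y = 4.751 × 10^-3 mol
mass of NaOH = 8.627 × 10^-3 × 40.00 = 0.3451 g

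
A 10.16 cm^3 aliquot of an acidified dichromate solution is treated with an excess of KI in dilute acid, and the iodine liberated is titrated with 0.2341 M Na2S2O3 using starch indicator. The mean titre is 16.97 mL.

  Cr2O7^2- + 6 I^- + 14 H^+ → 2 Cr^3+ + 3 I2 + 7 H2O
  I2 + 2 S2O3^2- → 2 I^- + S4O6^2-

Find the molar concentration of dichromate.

0.06517 M

n(S2O3^2-) = 0.01697 × 0.2341 = 3.973 × 10^-3 mol
n(I2) = n(S2O3^2-)/2 = 1.986 × 10^-3 mol
From the 1:3 ratio, n(Cr2O7^2-) in the aliquot = 1/3 × 1.986 × 10^-3 = 6.621 × 10^-4 mol
[Cr2O7^2-] = 6.621 × 10^-4 / 0.01016 = 0.06517 mol/L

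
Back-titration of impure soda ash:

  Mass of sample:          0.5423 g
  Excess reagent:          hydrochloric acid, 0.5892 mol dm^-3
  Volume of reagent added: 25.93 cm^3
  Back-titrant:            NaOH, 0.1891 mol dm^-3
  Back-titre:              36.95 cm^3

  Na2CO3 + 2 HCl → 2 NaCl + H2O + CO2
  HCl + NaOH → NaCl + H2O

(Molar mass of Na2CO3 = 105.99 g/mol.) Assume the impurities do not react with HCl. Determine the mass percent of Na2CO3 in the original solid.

81.02 %

n(HCl) added = 0.02593 × 0.5892 = 0.01528 mol
n(NaOH) used in back-titration = 0.03695 × 0.1891 = 6.987 × 10^-3 mol
n(HCl) left over = 6.987 × 10^-3 mol (1:1 ratio)
n(HCl) consumed by analyte = 0.01528 − 6.987 × 10^-3 = 8.291 × 10^-3 mol
From the 1:2 ratio, n(Na2CO3) = 1/2 × 8.291 × 10^-3 = 4.145 × 10^-3 mol
mass of Na2CO3 = 4.145 × 10^-3 × 105.99 = 0.4394 g
% Na2CO3 = 0.4394 / 0.5423 × 100 = 81.02 %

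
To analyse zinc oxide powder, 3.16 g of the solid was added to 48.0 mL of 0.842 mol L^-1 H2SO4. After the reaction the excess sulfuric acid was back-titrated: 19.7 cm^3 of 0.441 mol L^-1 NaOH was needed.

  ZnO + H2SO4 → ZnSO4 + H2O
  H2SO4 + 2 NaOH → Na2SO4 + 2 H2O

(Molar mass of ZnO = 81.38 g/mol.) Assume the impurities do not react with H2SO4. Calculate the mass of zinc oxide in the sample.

2.94 g

n(H2SO4) added = 0.0480 × 0.842 = 0.0404 mol
n(NaOH) used in back-titration = 0.0197 × 0.441 = 8.69 × 10^-3 mol
From the 1:2 ratio, n(H2SO4) left over = 1/2 × 8.69 × 10^-3 = 4.34 × 10^-3 mol
n(H2SO4) consumed by analyte = 0.0404 − 4.34 × 10^-3 = 0.0361 mol
n(ZnO) = 0.0361 mol (1:1 ratio)
mass of ZnO = 0.0361 × 81.38 = 2.94 g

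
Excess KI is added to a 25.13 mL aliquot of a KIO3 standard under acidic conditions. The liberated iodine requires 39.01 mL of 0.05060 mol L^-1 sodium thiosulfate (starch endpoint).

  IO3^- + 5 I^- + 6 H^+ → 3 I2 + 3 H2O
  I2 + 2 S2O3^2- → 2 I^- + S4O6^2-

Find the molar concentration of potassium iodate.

n(S2O3^2-) = 0.03901 × 0.05060 = 1.974 × 10^-3 mol
n(I2) = n(S2O3^2-)/2 = 9.870 × 10^-4 mol
From the 1:3 ratio, n(IO3^-) in the aliquot = 1/3 × 9.870 × 10^-4 = 3.290 × 10^-4 mol
[IO3^-] = 3.290 × 10^-4 / 0.02513 = 0.01309 mol/L

0.01309 mol/L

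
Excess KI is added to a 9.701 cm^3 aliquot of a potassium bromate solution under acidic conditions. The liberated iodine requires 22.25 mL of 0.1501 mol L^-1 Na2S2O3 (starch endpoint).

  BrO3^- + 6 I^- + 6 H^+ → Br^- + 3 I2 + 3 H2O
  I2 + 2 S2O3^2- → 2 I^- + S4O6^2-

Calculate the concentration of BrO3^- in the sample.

0.05738 mol/L

n(S2O3^2-) = 0.02225 × 0.1501 = 3.340 × 10^-3 mol
n(I2) = n(S2O3^2-)/2 = 1.670 × 10^-3 mol
From the 1:3 ratio, n(BrO3^-) in the aliquot = 1/3 × 1.670 × 10^-3 = 5.566 × 10^-4 mol
[BrO3^-] = 5.566 × 10^-4 / 0.009701 = 0.05738 mol/L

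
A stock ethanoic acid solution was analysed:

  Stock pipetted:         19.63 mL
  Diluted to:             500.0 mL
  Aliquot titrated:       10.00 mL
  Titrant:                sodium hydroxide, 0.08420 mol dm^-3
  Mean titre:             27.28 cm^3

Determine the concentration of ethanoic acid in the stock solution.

5.851 mol/L

CH3COOH + NaOH → CH3COONa + H2O
n(NaOH) = 0.02728 × 0.08420 = 2.297 × 10^-3 mol
n(CH3COOH) in the aliquot = 2.297 × 10^-3 mol (1:1 ratio)
[CH3COOH]_dilute = 2.297 × 10^-3 / 0.01000 = 0.2297 mol/L
Dilution factor = 500.0 / 19.63 = 25.47
[CH3COOH]_stock = 0.2297 × 25.47 = 5.851 mol/L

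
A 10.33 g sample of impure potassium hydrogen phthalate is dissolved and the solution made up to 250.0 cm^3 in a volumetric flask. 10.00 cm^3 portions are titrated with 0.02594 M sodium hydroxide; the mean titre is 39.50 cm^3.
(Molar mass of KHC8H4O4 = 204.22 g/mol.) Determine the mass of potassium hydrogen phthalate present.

5.231 g

KHC8H4O4 + NaOH → KNaC8H4O4 + H2O
n(NaOH) per titration = 0.03950 × 0.02594 = 1.025 × 10^-3 mol
n(KHC8H4O4) in each aliquot = 1.025 × 10^-3 mol (1:1 ratio)
n(KHC8H4O4) in the whole flask = 1.025 × 10^-3 × 250.0/10.00 = 0.02562 mol
mass of KHC8H4O4 = 0.02562 × 204.22 = 5.231 g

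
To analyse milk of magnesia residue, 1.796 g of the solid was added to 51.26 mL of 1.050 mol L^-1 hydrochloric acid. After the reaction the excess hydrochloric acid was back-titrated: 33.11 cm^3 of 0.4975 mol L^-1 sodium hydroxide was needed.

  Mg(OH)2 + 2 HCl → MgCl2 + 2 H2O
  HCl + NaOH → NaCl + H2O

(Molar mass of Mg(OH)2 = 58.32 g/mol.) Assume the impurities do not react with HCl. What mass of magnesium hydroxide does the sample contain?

n(HCl) added = 0.05126 × 1.050 = 0.05382 mol
n(NaOH) used in back-titration = 0.03311 × 0.4975 = 0.01647 mol
n(HCl) left over = 0.01647 mol (1:1 ratio)
n(HCl) consumed by analyte = 0.05382 − 0.01647 = 0.03735 mol
From the 1:2 ratio, n(Mg(OH)2) = 1/2 × 0.03735 = 0.01868 mol
mass of Mg(OH)2 = 0.01868 × 58.32 = 1.089 g

1.089 g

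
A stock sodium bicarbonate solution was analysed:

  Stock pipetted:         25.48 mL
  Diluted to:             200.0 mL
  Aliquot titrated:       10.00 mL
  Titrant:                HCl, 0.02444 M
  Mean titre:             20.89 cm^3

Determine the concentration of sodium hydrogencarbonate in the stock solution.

0.4007 M

NaHCO3 + HCl → NaCl + H2O + CO2
n(HCl) = 0.02089 × 0.02444 = 5.106 × 10^-4 mol
n(NaHCO3) in the aliquot = 5.106 × 10^-4 mol (1:1 ratio)
[NaHCO3]_dilute = 5.106 × 10^-4 / 0.01000 = 0.05106 mol/L
Dilution factor = 200.0 / 25.48 = 7.849
[NaHCO3]_stock = 0.05106 × 7.849 = 0.4007 mol/L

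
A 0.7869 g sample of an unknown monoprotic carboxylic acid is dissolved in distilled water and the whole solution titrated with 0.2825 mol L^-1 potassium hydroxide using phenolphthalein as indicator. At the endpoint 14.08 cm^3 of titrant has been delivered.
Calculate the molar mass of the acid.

n(KOH) = 0.01408 L × 0.2825 mol/L = 3.978 × 10^-3 mol
n(HA) = 3.978 × 10^-3 mol (1:1 ratio)
M = m / n = 0.7869 g / 3.978 × 10^-3 mol = 197.8 g/mol

197.8 g/mol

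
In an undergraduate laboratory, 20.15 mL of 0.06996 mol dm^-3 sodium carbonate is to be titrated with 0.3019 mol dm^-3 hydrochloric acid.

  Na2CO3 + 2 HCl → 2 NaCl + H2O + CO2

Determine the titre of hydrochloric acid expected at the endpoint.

9.339 mL

n(Na2CO3) = 0.02015 L × 0.06996 mol/L = 1.410 × 10^-3 mol
From the 2:1 stoichiometry, n(HCl) = 2/1 × 1.410 × 10^-3 = 2.819 × 10^-3 mol
V(HCl) = 2.819 × 10^-3 mol / 0.3019 mol/L = 0.009339 L = 9.339 mL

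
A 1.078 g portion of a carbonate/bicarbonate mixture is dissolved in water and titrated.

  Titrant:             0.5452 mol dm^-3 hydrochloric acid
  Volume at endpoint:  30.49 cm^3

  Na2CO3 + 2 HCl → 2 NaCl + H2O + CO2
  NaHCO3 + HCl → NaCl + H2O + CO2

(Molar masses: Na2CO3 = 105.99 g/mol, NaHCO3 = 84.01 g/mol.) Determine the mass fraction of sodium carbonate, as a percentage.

n(HCl) = 0.03049 × 0.5452 = 0.01662 mol
Let x = n(Na2CO3), y = n(NaHCO3).
Titrant: 2x + 1y = 0.01662;  mass: 105.99x + 84.01y = 1.078
Solving, x = 5.135 × 10^-3 mol, y = 6.354 × 10^-3 mol
mass of Na2CO3 = 5.135 × 10^-3 × 105.99 = 0.5442 g
% Na2CO3 = 0.5442 / 1.078 × 100 = 50.49 %

50.49 %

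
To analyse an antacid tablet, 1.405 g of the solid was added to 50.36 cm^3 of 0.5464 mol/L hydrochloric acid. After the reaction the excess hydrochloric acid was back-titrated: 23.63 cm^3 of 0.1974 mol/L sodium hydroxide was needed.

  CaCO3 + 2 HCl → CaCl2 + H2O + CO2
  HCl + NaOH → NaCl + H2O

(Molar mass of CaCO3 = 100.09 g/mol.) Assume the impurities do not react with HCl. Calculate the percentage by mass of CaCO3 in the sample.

81.40 %

n(HCl) added = 0.05036 × 0.5464 = 0.02752 mol
n(NaOH) used in back-titration = 0.02363 × 0.1974 = 4.665 × 10^-3 mol
n(HCl) left over = 4.665 × 10^-3 mol (1:1 ratio)
n(HCl) consumed by analyte = 0.02752 − 4.665 × 10^-3 = 0.02285 mol
From the 1:2 ratio, n(CaCO3) = 1/2 × 0.02285 = 0.01143 mol
mass of CaCO3 = 0.01143 × 100.09 = 1.144 g
% CaCO3 = 1.144 / 1.405 × 100 = 81.40 %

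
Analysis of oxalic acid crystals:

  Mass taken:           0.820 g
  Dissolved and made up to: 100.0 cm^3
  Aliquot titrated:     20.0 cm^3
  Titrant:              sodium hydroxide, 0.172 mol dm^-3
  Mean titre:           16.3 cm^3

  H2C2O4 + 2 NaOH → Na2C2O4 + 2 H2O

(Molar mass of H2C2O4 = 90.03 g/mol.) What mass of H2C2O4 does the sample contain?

0.631 g

n(NaOH) per titration = 0.0163 × 0.172 = 2.80 × 10^-3 mol
From the 1:2 ratio, n(H2C2O4) in each aliquot = 1/2 × 2.80 × 10^-3 = 1.40 × 10^-3 mol
n(H2C2O4) in the whole flask = 1.40 × 10^-3 × 100.0/20.0 = 7.01 × 10^-3 mol
mass of H2C2O4 = 7.01 × 10^-3 × 90.03 = 0.631 g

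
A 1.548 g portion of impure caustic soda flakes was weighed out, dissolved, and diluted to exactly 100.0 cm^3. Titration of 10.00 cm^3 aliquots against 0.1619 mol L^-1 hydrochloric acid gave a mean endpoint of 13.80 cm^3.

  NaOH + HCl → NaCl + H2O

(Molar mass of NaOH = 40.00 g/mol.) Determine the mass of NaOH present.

0.8937 g

n(HCl) per titration = 0.01380 × 0.1619 = 2.234 × 10^-3 mol
n(NaOH) in each aliquot = 2.234 × 10^-3 mol (1:1 ratio)
n(NaOH) in the whole flask = 2.234 × 10^-3 × 100.0/10.00 = 0.02234 mol
mass of NaOH = 0.02234 × 40.00 = 0.8937 g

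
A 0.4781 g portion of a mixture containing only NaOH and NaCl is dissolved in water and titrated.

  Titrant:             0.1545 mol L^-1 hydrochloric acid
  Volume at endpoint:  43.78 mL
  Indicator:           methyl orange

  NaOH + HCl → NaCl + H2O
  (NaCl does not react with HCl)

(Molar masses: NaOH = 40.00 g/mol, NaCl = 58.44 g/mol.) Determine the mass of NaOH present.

0.2706 g

n(HCl) = 0.04378 × 0.1545 = 6.764 × 10^-3 mol
Let x = n(NaOH), y = n(NaCl).
Titrant: 1x = 6.764 × 10^-3;  mass: 40.00x + 58.44y = 0.4781
Solving, x = 6.764 × 10^-3 mol, y = 3.551 × 10^-3 mol
mass of NaOH = 6.764 × 10^-3 × 40.00 = 0.2706 g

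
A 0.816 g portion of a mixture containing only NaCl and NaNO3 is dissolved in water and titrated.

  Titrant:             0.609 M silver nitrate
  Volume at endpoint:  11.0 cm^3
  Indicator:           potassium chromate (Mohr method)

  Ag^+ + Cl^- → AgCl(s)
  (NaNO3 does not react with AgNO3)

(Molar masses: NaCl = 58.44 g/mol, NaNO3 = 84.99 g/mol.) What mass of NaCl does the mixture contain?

n(AgNO3) = 0.0110 × 0.609 = 6.70 × 10^-3 mol
Let x = n(NaCl), y = n(NaNO3).
Titrant: 1x = 6.70 × 10^-3;  mass: 58.44x + 84.99y = 0.816
Solving, x = 6.70 × 10^-3 mol, y = 4.99 × 10^-3 mol
mass of NaCl = 6.70 × 10^-3 × 58.44 = 0.391 g

0.391 g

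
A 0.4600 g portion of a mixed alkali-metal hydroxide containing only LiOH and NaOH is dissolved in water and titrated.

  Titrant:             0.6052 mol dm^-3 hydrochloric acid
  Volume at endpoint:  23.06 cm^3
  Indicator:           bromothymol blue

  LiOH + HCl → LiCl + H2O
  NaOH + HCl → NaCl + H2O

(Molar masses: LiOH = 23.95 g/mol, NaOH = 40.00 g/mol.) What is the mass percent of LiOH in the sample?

31.87 %

n(HCl) = 0.02306 × 0.6052 = 0.01396 mol
Let x = n(LiOH), y = n(NaOH).
Titrant: 1x + 1y = 0.01396;  mass: 23.95x + 40.00y = 0.4600
Solving, x = 6.121 × 10^-3 mol, y = 7.835 × 10^-3 mol
mass of LiOH = 6.121 × 10^-3 × 23.95 = 0.1466 g
% LiOH = 0.1466 / 0.4600 × 100 = 31.87 %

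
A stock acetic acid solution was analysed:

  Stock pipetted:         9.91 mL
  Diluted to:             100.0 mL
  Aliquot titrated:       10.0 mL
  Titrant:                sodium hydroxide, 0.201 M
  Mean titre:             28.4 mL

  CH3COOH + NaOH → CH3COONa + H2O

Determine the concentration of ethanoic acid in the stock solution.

n(NaOH) = 0.0284 × 0.201 = 5.71 × 10^-3 mol
n(CH3COOH) in the aliquot = 5.71 × 10^-3 mol (1:1 ratio)
[CH3COOH]_dilute = 5.71 × 10^-3 / 0.0100 = 0.571 mol/L
Dilution factor = 100.0 / 9.91 = 10.09
[CH3COOH]_stock = 0.571 × 10.09 = 5.76 mol/L

5.76 M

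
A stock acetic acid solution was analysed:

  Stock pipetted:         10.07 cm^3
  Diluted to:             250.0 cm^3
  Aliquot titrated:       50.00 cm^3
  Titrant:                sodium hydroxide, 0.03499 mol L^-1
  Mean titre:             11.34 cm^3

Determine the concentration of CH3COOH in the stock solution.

CH3COOH + NaOH → CH3COONa + H2O
n(NaOH) = 0.01134 × 0.03499 = 3.968 × 10^-4 mol
n(CH3COOH) in the aliquot = 3.968 × 10^-4 mol (1:1 ratio)
[CH3COOH]_dilute = 3.968 × 10^-4 / 0.05000 = 0.007936 mol/L
Dilution factor = 250.0 / 10.07 = 24.83
[CH3COOH]_stock = 0.007936 × 24.83 = 0.1970 mol/L

0.1970 mol/L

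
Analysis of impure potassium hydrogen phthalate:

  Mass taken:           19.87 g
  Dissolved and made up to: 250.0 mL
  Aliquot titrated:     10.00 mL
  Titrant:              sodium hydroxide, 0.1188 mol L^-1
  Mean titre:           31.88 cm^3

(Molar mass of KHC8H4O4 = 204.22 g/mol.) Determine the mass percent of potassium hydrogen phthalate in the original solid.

97.31 %

KHC8H4O4 + NaOH → KNaC8H4O4 + H2O
n(NaOH) per titration = 0.03188 × 0.1188 = 3.787 × 10^-3 mol
n(KHC8H4O4) in each aliquot = 3.787 × 10^-3 mol (1:1 ratio)
n(KHC8H4O4) in the whole flask = 3.787 × 10^-3 × 250.0/10.00 = 0.09468 mol
mass of KHC8H4O4 = 0.09468 × 204.22 = 19.34 g
% KHC8H4O4 = 19.34 / 19.87 × 100 = 97.31 %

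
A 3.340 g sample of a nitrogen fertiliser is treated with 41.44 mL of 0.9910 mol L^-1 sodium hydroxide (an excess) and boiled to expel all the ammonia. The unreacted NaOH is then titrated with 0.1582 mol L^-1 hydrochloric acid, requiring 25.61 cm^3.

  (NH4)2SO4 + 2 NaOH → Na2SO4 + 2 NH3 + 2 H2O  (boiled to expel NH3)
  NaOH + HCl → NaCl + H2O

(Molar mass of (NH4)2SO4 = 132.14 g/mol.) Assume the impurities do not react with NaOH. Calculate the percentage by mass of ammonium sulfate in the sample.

n(NaOH) added = 0.04144 × 0.9910 = 0.04107 mol
n(HCl) used in back-titration = 0.02561 × 0.1582 = 4.052 × 10^-3 mol
n(NaOH) left over = 4.052 × 10^-3 mol (1:1 ratio)
n(NaOH) consumed by analyte = 0.04107 − 4.052 × 10^-3 = 0.03702 mol
From the 1:2 ratio, n((NH4)2SO4) = 1/2 × 0.03702 = 0.01851 mol
mass of (NH4)2SO4 = 0.01851 × 132.14 = 2.446 g
% (NH4)2SO4 = 2.446 / 3.340 × 100 = 73.22 %

73.22 %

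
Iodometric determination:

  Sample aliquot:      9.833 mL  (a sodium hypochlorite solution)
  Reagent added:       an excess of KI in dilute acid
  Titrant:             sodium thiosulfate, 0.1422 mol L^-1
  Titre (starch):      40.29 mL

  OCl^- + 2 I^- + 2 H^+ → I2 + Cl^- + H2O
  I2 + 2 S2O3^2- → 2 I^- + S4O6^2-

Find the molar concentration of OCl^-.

n(S2O3^2-) = 0.04029 × 0.1422 = 5.729 × 10^-3 mol
n(I2) = n(S2O3^2-)/2 = 2.865 × 10^-3 mol
n(OCl^-) in the aliquot = 2.865 × 10^-3 mol (1:1 ratio)
[OCl^-] = 2.865 × 10^-3 / 0.009833 = 0.2913 mol/L

0.2913 mol/L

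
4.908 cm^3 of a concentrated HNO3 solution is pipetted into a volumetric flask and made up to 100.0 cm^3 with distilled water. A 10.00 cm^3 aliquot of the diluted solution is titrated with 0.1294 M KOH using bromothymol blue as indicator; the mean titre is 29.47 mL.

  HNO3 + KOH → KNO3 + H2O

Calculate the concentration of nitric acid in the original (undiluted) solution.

n(KOH) = 0.02947 × 0.1294 = 3.813 × 10^-3 mol
n(HNO3) in the aliquot = 3.813 × 10^-3 mol (1:1 ratio)
[HNO3]_dilute = 3.813 × 10^-3 / 0.01000 = 0.3813 mol/L
Dilution factor = 100.0 / 4.908 = 20.37
[HNO3]_stock = 0.3813 × 20.37 = 7.770 mol/L

7.770 M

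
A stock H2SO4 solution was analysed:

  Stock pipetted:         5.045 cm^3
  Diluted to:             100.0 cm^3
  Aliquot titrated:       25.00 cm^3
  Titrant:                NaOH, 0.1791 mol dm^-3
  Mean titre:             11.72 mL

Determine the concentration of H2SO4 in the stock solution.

0.8321 mol/L

H2SO4 + 2 NaOH → Na2SO4 + 2 H2O
n(NaOH) = 0.01172 × 0.1791 = 2.099 × 10^-3 mol
From the 1:2 ratio, n(H2SO4) in the aliquot = 1/2 × 2.099 × 10^-3 = 1.050 × 10^-3 mol
[H2SO4]_dilute = 1.050 × 10^-3 / 0.02500 = 0.04198 mol/L
Dilution factor = 100.0 / 5.045 = 19.82
[H2SO4]_stock = 0.04198 × 19.82 = 0.8321 mol/L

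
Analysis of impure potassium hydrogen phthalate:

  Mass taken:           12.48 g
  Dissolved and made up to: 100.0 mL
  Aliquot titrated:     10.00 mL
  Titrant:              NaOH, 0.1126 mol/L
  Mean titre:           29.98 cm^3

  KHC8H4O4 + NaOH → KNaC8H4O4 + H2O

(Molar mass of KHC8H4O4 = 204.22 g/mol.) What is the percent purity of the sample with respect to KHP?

n(NaOH) per titration = 0.02998 × 0.1126 = 3.376 × 10^-3 mol
n(KHC8H4O4) in each aliquot = 3.376 × 10^-3 mol (1:1 ratio)
n(KHC8H4O4) in the whole flask = 3.376 × 10^-3 × 100.0/10.00 = 0.03376 mol
mass of KHC8H4O4 = 0.03376 × 204.22 = 6.894 g
% KHC8H4O4 = 6.894 / 12.48 × 100 = 55.24 %

55.24 %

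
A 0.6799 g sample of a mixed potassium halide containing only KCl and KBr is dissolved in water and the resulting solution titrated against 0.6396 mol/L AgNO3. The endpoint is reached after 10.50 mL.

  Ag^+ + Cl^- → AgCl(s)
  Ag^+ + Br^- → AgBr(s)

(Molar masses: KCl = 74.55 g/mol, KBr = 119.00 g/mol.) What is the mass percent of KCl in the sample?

n(AgNO3) = 0.01050 × 0.6396 = 6.716 × 10^-3 mol
Let x = n(KCl), y = n(KBr).
Titrant: 1x + 1y = 6.716 × 10^-3;  mass: 74.55x + 119.00y = 0.6799
Solving, x = 2.683 × 10^-3 mol, y = 4.032 × 10^-3 mol
mass of KCl = 2.683 × 10^-3 × 74.55 = 0.2001 g
% KCl = 0.2001 / 0.6799 × 100 = 29.42 %

29.42 %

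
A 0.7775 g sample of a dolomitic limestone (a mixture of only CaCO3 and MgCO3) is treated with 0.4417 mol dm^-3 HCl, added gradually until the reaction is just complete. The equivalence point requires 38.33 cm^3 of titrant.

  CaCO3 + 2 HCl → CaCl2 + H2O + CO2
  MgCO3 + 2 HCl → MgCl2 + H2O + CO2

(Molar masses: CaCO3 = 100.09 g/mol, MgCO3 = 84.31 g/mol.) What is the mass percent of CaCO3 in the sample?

52.05 %

n(HCl) = 0.03833 × 0.4417 = 0.01693 mol
Let x = n(CaCO3), y = n(MgCO3).
Titrant: 2x + 2y = 0.01693;  mass: 100.09x + 84.31y = 0.7775
Solving, x = 4.043 × 10^-3 mol, y = 4.422 × 10^-3 mol
mass of CaCO3 = 4.043 × 10^-3 × 100.09 = 0.4047 g
% CaCO3 = 0.4047 / 0.7775 × 100 = 52.05 %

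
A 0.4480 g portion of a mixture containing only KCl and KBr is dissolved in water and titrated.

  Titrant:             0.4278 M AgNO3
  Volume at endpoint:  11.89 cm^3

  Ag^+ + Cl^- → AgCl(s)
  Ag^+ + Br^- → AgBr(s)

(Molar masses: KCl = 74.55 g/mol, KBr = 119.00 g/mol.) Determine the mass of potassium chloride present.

0.2638 g

n(AgNO3) = 0.01189 × 0.4278 = 5.087 × 10^-3 mol
Let x = n(KCl), y = n(KBr).
Titrant: 1x + 1y = 5.087 × 10^-3;  mass: 74.55x + 119.00y = 0.4480
Solving, x = 3.539 × 10^-3 mol, y = 1.548 × 10^-3 mol
mass of KCl = 3.539 × 10^-3 × 74.55 = 0.2638 g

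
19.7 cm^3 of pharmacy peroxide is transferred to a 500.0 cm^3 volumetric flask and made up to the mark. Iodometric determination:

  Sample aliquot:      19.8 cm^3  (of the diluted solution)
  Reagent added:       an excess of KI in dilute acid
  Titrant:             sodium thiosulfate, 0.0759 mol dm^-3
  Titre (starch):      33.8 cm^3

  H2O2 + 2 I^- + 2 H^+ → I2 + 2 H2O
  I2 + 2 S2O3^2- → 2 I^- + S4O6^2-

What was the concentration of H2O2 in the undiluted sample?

n(S2O3^2-) = 0.0338 × 0.0759 = 2.57 × 10^-3 mol
n(I2) = n(S2O3^2-)/2 = 1.28 × 10^-3 mol
n(H2O2) in the aliquot = 1.28 × 10^-3 mol (1:1 ratio)
[H2O2]_dilute = 1.28 × 10^-3 / 0.0198 = 0.0648 mol/L
[H2O2]_original = 0.0648 × 500.0/19.7 = 1.64 mol/L

1.64 mol/L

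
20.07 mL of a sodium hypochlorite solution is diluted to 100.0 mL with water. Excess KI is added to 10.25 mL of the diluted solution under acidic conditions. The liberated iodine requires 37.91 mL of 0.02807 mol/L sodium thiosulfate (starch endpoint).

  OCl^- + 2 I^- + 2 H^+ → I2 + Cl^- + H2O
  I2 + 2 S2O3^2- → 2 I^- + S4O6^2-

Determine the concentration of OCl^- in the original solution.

0.2586 mol/L

n(S2O3^2-) = 0.03791 × 0.02807 = 1.064 × 10^-3 mol
n(I2) = n(S2O3^2-)/2 = 5.321 × 10^-4 mol
n(OCl^-) in the aliquot = 5.321 × 10^-4 mol (1:1 ratio)
[OCl^-]_dilute = 5.321 × 10^-4 / 0.01025 = 0.05191 mol/L
[OCl^-]_original = 0.05191 × 100.0/20.07 = 0.2586 mol/L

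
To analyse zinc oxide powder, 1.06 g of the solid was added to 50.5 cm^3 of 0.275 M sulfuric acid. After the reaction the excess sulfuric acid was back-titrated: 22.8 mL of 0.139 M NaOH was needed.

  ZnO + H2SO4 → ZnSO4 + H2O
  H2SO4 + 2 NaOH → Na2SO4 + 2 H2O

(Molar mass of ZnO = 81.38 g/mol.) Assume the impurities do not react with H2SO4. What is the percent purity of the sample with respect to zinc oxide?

94.5 %

n(H2SO4) added = 0.0505 × 0.275 = 0.0139 mol
n(NaOH) used in back-titration = 0.0228 × 0.139 = 3.17 × 10^-3 mol
From the 1:2 ratio, n(H2SO4) left over = 1/2 × 3.17 × 10^-3 = 1.58 × 10^-3 mol
n(H2SO4) consumed by analyte = 0.0139 − 1.58 × 10^-3 = 0.0123 mol
n(ZnO) = 0.0123 mol (1:1 ratio)
mass of ZnO = 0.0123 × 81.38 = 1.00 g
% ZnO = 1.00 / 1.06 × 100 = 94.5 %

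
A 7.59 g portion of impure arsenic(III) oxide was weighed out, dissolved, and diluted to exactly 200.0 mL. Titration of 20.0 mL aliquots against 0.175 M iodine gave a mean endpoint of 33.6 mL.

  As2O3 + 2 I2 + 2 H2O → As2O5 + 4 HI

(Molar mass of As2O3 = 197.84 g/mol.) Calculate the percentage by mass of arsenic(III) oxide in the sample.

n(I2) per titration = 0.0336 × 0.175 = 5.88 × 10^-3 mol
From the 1:2 ratio, n(As2O3) in each aliquot = 1/2 × 5.88 × 10^-3 = 2.94 × 10^-3 mol
n(As2O3) in the whole flask = 2.94 × 10^-3 × 200.0/20.0 = 0.0294 mol
mass of As2O3 = 0.0294 × 197.84 = 5.82 g
% As2O3 = 5.82 / 7.59 × 100 = 76.6 %

76.6 %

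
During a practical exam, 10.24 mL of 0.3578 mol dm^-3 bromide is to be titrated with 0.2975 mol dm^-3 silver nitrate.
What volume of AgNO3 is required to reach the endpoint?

Ag^+ + Br^- → AgBr(s)
n(Br-) = 0.01024 L × 0.3578 mol/L = 3.664 × 10^-3 mol
n(AgNO3) = 3.664 × 10^-3 mol (1:1 stoichiometry)
V(AgNO3) = 3.664 × 10^-3 mol / 0.2975 mol/L = 0.01232 L = 12.32 mL

12.32 mL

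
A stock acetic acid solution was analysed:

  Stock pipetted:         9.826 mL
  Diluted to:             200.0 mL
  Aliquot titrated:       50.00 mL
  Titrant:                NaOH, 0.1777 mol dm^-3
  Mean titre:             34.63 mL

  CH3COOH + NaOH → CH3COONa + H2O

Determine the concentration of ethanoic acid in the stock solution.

2.505 mol/L

n(NaOH) = 0.03463 × 0.1777 = 6.154 × 10^-3 mol
n(CH3COOH) in the aliquot = 6.154 × 10^-3 mol (1:1 ratio)
[CH3COOH]_dilute = 6.154 × 10^-3 / 0.05000 = 0.1231 mol/L
Dilution factor = 200.0 / 9.826 = 20.35
[CH3COOH]_stock = 0.1231 × 20.35 = 2.505 mol/L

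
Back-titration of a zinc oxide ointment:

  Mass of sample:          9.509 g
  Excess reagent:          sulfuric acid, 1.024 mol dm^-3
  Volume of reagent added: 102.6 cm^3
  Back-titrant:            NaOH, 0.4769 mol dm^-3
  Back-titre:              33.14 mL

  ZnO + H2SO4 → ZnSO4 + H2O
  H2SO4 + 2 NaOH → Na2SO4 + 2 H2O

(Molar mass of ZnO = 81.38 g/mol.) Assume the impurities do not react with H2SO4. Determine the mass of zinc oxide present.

n(H2SO4) added = 0.1026 × 1.024 = 0.1051 mol
n(NaOH) used in back-titration = 0.03314 × 0.4769 = 0.01580 mol
From the 1:2 ratio, n(H2SO4) left over = 1/2 × 0.01580 = 7.902 × 10^-3 mol
n(H2SO4) consumed by analyte = 0.1051 − 7.902 × 10^-3 = 0.09716 mol
n(ZnO) = 0.09716 mol (1:1 ratio)
mass of ZnO = 0.09716 × 81.38 = 7.907 g

7.907 g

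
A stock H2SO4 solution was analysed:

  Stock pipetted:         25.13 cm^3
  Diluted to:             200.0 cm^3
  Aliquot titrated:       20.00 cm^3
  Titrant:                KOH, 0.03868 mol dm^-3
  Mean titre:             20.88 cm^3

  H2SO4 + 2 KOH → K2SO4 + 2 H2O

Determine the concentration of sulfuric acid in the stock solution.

0.1607 mol/L

n(KOH) = 0.02088 × 0.03868 = 8.076 × 10^-4 mol
From the 1:2 ratio, n(H2SO4) in the aliquot = 1/2 × 8.076 × 10^-4 = 4.038 × 10^-4 mol
[H2SO4]_dilute = 4.038 × 10^-4 / 0.02000 = 0.02019 mol/L
Dilution factor = 200.0 / 25.13 = 7.959
[H2SO4]_stock = 0.02019 × 7.959 = 0.1607 mol/L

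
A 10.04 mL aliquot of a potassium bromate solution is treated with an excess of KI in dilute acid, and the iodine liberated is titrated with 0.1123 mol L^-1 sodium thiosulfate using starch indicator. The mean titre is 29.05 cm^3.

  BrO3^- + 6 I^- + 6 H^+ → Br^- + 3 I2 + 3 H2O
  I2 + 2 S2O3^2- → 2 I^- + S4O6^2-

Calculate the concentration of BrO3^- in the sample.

0.05416 mol/L

n(S2O3^2-) = 0.02905 × 0.1123 = 3.262 × 10^-3 mol
n(I2) = n(S2O3^2-)/2 = 1.631 × 10^-3 mol
From the 1:3 ratio, n(BrO3^-) in the aliquot = 1/3 × 1.631 × 10^-3 = 5.437 × 10^-4 mol
[BrO3^-] = 5.437 × 10^-4 / 0.01004 = 0.05416 mol/L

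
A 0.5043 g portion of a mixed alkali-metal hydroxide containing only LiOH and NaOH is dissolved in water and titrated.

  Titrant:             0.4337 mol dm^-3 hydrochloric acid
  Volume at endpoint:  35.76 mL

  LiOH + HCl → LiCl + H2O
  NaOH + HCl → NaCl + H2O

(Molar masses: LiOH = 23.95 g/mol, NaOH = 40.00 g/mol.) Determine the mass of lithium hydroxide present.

n(HCl) = 0.03576 × 0.4337 = 0.01551 mol
Let x = n(LiOH), y = n(NaOH).
Titrant: 1x + 1y = 0.01551;  mass: 23.95x + 40.00y = 0.5043
Solving, x = 7.231 × 10^-3 mol, y = 8.278 × 10^-3 mol
mass of LiOH = 7.231 × 10^-3 × 23.95 = 0.1732 g

0.1732 g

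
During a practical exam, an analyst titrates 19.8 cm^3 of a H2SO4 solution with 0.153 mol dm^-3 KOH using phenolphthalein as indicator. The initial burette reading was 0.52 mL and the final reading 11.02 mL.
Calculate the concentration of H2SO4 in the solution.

0.0406 mol/L

H2SO4 + 2 KOH → K2SO4 + 2 H2O
n(KOH) = 0.0105 L × 0.153 mol/L = 1.61 × 10^-3 mol
From the 1:2 mole ratio, n(H2SO4) = 1/2 × 1.61 × 10^-3 = 8.03 × 10^-4 mol
[H2SO4] = 8.03 × 10^-4 mol / 0.0198 L = 0.0406 mol/L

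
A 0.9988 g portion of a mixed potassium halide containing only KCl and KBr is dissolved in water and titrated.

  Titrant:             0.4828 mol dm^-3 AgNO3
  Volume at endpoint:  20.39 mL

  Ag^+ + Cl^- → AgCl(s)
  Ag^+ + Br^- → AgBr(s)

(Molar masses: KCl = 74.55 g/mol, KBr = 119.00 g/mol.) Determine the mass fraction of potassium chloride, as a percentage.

n(AgNO3) = 0.02039 × 0.4828 = 9.844 × 10^-3 mol
Let x = n(KCl), y = n(KBr).
Titrant: 1x + 1y = 9.844 × 10^-3;  mass: 74.55x + 119.00y = 0.9988
Solving, x = 3.885 × 10^-3 mol, y = 5.960 × 10^-3 mol
mass of KCl = 3.885 × 10^-3 × 74.55 = 0.2896 g
% KCl = 0.2896 / 0.9988 × 100 = 28.99 %

28.99 %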